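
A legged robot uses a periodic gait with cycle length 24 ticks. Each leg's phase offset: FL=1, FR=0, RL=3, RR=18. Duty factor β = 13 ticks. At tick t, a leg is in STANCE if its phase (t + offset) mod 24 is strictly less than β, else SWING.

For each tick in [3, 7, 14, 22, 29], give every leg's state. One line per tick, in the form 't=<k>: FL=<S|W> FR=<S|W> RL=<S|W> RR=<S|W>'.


t=3: FL=S FR=S RL=S RR=W
t=7: FL=S FR=S RL=S RR=S
t=14: FL=W FR=W RL=W RR=S
t=22: FL=W FR=W RL=S RR=W
t=29: FL=S FR=S RL=S RR=W

t=3: phase=(4,3,6,21) vs β=13 → FL=S FR=S RL=S RR=W
t=7: phase=(8,7,10,1) vs β=13 → FL=S FR=S RL=S RR=S
t=14: phase=(15,14,17,8) vs β=13 → FL=W FR=W RL=W RR=S
t=22: phase=(23,22,1,16) vs β=13 → FL=W FR=W RL=S RR=W
t=29: phase=(6,5,8,23) vs β=13 → FL=S FR=S RL=S RR=W


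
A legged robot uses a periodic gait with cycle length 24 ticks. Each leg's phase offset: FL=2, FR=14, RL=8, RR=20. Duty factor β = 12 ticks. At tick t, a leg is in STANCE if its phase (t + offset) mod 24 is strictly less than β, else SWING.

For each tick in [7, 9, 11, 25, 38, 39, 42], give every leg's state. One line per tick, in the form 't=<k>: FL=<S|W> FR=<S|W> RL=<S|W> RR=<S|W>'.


t=7: FL=S FR=W RL=W RR=S
t=9: FL=S FR=W RL=W RR=S
t=11: FL=W FR=S RL=W RR=S
t=25: FL=S FR=W RL=S RR=W
t=38: FL=W FR=S RL=W RR=S
t=39: FL=W FR=S RL=W RR=S
t=42: FL=W FR=S RL=S RR=W

t=7: phase=(9,21,15,3) vs β=12 → FL=S FR=W RL=W RR=S
t=9: phase=(11,23,17,5) vs β=12 → FL=S FR=W RL=W RR=S
t=11: phase=(13,1,19,7) vs β=12 → FL=W FR=S RL=W RR=S
t=25: phase=(3,15,9,21) vs β=12 → FL=S FR=W RL=S RR=W
t=38: phase=(16,4,22,10) vs β=12 → FL=W FR=S RL=W RR=S
t=39: phase=(17,5,23,11) vs β=12 → FL=W FR=S RL=W RR=S
t=42: phase=(20,8,2,14) vs β=12 → FL=W FR=S RL=S RR=W


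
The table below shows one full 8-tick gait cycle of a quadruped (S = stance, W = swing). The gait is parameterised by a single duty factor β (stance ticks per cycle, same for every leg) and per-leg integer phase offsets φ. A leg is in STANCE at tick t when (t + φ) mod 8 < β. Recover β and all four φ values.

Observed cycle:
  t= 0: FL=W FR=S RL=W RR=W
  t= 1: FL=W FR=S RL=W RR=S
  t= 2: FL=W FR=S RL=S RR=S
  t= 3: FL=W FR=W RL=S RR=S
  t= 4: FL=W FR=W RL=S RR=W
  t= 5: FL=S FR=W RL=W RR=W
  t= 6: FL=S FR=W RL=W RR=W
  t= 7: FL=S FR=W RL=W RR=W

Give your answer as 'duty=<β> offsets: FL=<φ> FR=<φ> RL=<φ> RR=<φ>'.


duty=3 offsets: FL=3 FR=0 RL=6 RR=7

duty β = stance ticks per leg = 3
FL: stance ticks = 3; W→S at t=5 → φ=3
FR: stance ticks = 3; W→S at t=0 → φ=0
RL: stance ticks = 3; W→S at t=2 → φ=6
RR: stance ticks = 3; W→S at t=1 → φ=7


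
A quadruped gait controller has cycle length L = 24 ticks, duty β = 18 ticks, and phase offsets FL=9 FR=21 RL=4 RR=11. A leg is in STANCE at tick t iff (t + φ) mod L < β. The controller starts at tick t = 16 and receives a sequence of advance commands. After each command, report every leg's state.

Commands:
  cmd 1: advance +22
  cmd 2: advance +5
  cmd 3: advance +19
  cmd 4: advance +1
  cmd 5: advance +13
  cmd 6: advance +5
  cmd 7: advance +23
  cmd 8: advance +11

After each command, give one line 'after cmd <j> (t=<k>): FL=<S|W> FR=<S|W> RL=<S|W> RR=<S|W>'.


start t=16: FL=S FR=S RL=W RR=S
cmd 1: advance +22 → t=38, phase=(23,11,18,1) → FL=W FR=S RL=W RR=S
cmd 2: advance +5 → t=43, phase=(4,16,23,6) → FL=S FR=S RL=W RR=S
cmd 3: advance +19 → t=62, phase=(23,11,18,1) → FL=W FR=S RL=W RR=S
cmd 4: advance +1 → t=63, phase=(0,12,19,2) → FL=S FR=S RL=W RR=S
cmd 5: advance +13 → t=76, phase=(13,1,8,15) → FL=S FR=S RL=S RR=S
cmd 6: advance +5 → t=81, phase=(18,6,13,20) → FL=W FR=S RL=S RR=W
cmd 7: advance +23 → t=104, phase=(17,5,12,19) → FL=S FR=S RL=S RR=W
cmd 8: advance +11 → t=115, phase=(4,16,23,6) → FL=S FR=S RL=W RR=S

after cmd 1 (t=38): FL=W FR=S RL=W RR=S
after cmd 2 (t=43): FL=S FR=S RL=W RR=S
after cmd 3 (t=62): FL=W FR=S RL=W RR=S
after cmd 4 (t=63): FL=S FR=S RL=W RR=S
after cmd 5 (t=76): FL=S FR=S RL=S RR=S
after cmd 6 (t=81): FL=W FR=S RL=S RR=W
after cmd 7 (t=104): FL=S FR=S RL=S RR=W
after cmd 8 (t=115): FL=S FR=S RL=W RR=S


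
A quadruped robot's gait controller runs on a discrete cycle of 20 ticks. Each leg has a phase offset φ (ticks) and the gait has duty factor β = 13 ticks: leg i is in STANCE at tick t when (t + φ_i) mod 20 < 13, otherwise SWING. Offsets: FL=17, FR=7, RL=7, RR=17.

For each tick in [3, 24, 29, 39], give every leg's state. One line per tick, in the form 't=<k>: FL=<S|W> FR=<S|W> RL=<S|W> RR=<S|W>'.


t=3: phase=(0,10,10,0) vs β=13 → FL=S FR=S RL=S RR=S
t=24: phase=(1,11,11,1) vs β=13 → FL=S FR=S RL=S RR=S
t=29: phase=(6,16,16,6) vs β=13 → FL=S FR=W RL=W RR=S
t=39: phase=(16,6,6,16) vs β=13 → FL=W FR=S RL=S RR=W

t=3: FL=S FR=S RL=S RR=S
t=24: FL=S FR=S RL=S RR=S
t=29: FL=S FR=W RL=W RR=S
t=39: FL=W FR=S RL=S RR=W


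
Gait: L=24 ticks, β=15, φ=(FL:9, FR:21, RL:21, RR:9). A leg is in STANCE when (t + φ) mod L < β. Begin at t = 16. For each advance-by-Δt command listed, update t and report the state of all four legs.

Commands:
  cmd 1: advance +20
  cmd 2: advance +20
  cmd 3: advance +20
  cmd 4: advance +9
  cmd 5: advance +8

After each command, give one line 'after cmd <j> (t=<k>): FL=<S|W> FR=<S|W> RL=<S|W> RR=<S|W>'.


start t=16: FL=S FR=S RL=S RR=S
cmd 1: advance +20 → t=36, phase=(21,9,9,21) → FL=W FR=S RL=S RR=W
cmd 2: advance +20 → t=56, phase=(17,5,5,17) → FL=W FR=S RL=S RR=W
cmd 3: advance +20 → t=76, phase=(13,1,1,13) → FL=S FR=S RL=S RR=S
cmd 4: advance +9 → t=85, phase=(22,10,10,22) → FL=W FR=S RL=S RR=W
cmd 5: advance +8 → t=93, phase=(6,18,18,6) → FL=S FR=W RL=W RR=S

after cmd 1 (t=36): FL=W FR=S RL=S RR=W
after cmd 2 (t=56): FL=W FR=S RL=S RR=W
after cmd 3 (t=76): FL=S FR=S RL=S RR=S
after cmd 4 (t=85): FL=W FR=S RL=S RR=W
after cmd 5 (t=93): FL=S FR=W RL=W RR=S


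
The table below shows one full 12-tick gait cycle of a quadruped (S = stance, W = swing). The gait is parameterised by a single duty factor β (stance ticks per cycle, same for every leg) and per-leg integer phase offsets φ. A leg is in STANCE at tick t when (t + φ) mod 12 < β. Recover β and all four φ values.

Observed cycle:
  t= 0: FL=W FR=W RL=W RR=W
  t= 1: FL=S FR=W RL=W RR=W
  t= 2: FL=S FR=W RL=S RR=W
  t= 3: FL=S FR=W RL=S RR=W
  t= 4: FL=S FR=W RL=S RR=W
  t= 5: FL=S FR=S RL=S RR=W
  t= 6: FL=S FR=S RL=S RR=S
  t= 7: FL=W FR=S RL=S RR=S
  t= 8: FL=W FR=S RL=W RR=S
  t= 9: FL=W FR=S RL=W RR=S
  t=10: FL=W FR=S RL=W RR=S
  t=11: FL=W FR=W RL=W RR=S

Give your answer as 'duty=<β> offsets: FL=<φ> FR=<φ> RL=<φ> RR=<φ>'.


duty β = stance ticks per leg = 6
FL: stance ticks = 6; W→S at t=1 → φ=11
FR: stance ticks = 6; W→S at t=5 → φ=7
RL: stance ticks = 6; W→S at t=2 → φ=10
RR: stance ticks = 6; W→S at t=6 → φ=6

duty=6 offsets: FL=11 FR=7 RL=10 RR=6


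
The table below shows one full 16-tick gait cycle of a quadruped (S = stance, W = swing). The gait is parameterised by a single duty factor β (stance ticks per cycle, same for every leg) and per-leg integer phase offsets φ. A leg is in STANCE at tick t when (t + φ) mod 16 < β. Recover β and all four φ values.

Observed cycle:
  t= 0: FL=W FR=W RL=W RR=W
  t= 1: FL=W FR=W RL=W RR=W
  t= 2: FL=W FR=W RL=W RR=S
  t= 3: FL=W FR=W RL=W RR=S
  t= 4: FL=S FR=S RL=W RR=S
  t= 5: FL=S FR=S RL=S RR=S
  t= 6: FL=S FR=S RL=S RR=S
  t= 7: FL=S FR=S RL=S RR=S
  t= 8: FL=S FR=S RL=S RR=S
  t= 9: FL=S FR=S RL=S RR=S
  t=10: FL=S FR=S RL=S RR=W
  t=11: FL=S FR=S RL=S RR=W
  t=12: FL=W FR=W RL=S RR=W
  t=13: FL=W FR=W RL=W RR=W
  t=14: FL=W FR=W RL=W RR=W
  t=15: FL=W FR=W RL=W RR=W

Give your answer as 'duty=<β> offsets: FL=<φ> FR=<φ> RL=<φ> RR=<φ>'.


duty β = stance ticks per leg = 8
FL: stance ticks = 8; W→S at t=4 → φ=12
FR: stance ticks = 8; W→S at t=4 → φ=12
RL: stance ticks = 8; W→S at t=5 → φ=11
RR: stance ticks = 8; W→S at t=2 → φ=14

duty=8 offsets: FL=12 FR=12 RL=11 RR=14


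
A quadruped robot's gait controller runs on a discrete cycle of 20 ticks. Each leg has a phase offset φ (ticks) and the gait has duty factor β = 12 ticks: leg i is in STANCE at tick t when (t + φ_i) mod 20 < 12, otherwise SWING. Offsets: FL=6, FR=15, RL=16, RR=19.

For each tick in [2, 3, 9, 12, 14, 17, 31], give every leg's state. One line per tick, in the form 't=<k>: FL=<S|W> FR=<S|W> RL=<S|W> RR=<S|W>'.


t=2: FL=S FR=W RL=W RR=S
t=3: FL=S FR=W RL=W RR=S
t=9: FL=W FR=S RL=S RR=S
t=12: FL=W FR=S RL=S RR=S
t=14: FL=S FR=S RL=S RR=W
t=17: FL=S FR=W RL=W RR=W
t=31: FL=W FR=S RL=S RR=S

t=2: phase=(8,17,18,1) vs β=12 → FL=S FR=W RL=W RR=S
t=3: phase=(9,18,19,2) vs β=12 → FL=S FR=W RL=W RR=S
t=9: phase=(15,4,5,8) vs β=12 → FL=W FR=S RL=S RR=S
t=12: phase=(18,7,8,11) vs β=12 → FL=W FR=S RL=S RR=S
t=14: phase=(0,9,10,13) vs β=12 → FL=S FR=S RL=S RR=W
t=17: phase=(3,12,13,16) vs β=12 → FL=S FR=W RL=W RR=W
t=31: phase=(17,6,7,10) vs β=12 → FL=W FR=S RL=S RR=S


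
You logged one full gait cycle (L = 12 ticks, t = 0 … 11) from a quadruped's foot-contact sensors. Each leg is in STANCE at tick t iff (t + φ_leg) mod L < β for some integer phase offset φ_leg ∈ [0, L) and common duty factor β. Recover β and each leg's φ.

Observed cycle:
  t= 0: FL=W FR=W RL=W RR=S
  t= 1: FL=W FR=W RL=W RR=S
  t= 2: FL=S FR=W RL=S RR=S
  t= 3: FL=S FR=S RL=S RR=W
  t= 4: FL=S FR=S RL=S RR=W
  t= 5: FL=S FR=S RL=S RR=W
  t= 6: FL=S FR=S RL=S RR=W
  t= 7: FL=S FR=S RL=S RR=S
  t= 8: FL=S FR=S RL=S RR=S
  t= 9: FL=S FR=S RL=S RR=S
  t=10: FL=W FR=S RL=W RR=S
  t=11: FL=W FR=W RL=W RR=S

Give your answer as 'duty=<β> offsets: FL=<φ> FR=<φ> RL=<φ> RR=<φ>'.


duty β = stance ticks per leg = 8
FL: stance ticks = 8; W→S at t=2 → φ=10
FR: stance ticks = 8; W→S at t=3 → φ=9
RL: stance ticks = 8; W→S at t=2 → φ=10
RR: stance ticks = 8; W→S at t=7 → φ=5

duty=8 offsets: FL=10 FR=9 RL=10 RR=5


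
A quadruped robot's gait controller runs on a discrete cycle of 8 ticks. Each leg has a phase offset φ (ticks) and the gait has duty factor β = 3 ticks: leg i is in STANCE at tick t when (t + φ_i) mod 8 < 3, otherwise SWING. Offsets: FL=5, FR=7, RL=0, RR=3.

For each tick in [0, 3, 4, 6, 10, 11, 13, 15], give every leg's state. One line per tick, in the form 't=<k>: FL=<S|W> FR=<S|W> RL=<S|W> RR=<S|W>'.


t=0: FL=W FR=W RL=S RR=W
t=3: FL=S FR=S RL=W RR=W
t=4: FL=S FR=W RL=W RR=W
t=6: FL=W FR=W RL=W RR=S
t=10: FL=W FR=S RL=S RR=W
t=11: FL=S FR=S RL=W RR=W
t=13: FL=S FR=W RL=W RR=S
t=15: FL=W FR=W RL=W RR=S

t=0: phase=(5,7,0,3) vs β=3 → FL=W FR=W RL=S RR=W
t=3: phase=(0,2,3,6) vs β=3 → FL=S FR=S RL=W RR=W
t=4: phase=(1,3,4,7) vs β=3 → FL=S FR=W RL=W RR=W
t=6: phase=(3,5,6,1) vs β=3 → FL=W FR=W RL=W RR=S
t=10: phase=(7,1,2,5) vs β=3 → FL=W FR=S RL=S RR=W
t=11: phase=(0,2,3,6) vs β=3 → FL=S FR=S RL=W RR=W
t=13: phase=(2,4,5,0) vs β=3 → FL=S FR=W RL=W RR=S
t=15: phase=(4,6,7,2) vs β=3 → FL=W FR=W RL=W RR=S


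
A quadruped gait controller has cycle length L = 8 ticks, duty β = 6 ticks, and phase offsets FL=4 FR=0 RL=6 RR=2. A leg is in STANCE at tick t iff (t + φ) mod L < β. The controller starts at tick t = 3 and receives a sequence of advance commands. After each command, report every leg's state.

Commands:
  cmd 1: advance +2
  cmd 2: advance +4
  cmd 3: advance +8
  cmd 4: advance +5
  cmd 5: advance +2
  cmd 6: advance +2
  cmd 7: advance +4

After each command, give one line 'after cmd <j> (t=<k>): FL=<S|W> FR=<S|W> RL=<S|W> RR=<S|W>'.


after cmd 1 (t=5): FL=S FR=S RL=S RR=W
after cmd 2 (t=9): FL=S FR=S RL=W RR=S
after cmd 3 (t=17): FL=S FR=S RL=W RR=S
after cmd 4 (t=22): FL=S FR=W RL=S RR=S
after cmd 5 (t=24): FL=S FR=S RL=W RR=S
after cmd 6 (t=26): FL=W FR=S RL=S RR=S
after cmd 7 (t=30): FL=S FR=W RL=S RR=S

start t=3: FL=W FR=S RL=S RR=S
cmd 1: advance +2 → t=5, phase=(1,5,3,7) → FL=S FR=S RL=S RR=W
cmd 2: advance +4 → t=9, phase=(5,1,7,3) → FL=S FR=S RL=W RR=S
cmd 3: advance +8 → t=17, phase=(5,1,7,3) → FL=S FR=S RL=W RR=S
cmd 4: advance +5 → t=22, phase=(2,6,4,0) → FL=S FR=W RL=S RR=S
cmd 5: advance +2 → t=24, phase=(4,0,6,2) → FL=S FR=S RL=W RR=S
cmd 6: advance +2 → t=26, phase=(6,2,0,4) → FL=W FR=S RL=S RR=S
cmd 7: advance +4 → t=30, phase=(2,6,4,0) → FL=S FR=W RL=S RR=S


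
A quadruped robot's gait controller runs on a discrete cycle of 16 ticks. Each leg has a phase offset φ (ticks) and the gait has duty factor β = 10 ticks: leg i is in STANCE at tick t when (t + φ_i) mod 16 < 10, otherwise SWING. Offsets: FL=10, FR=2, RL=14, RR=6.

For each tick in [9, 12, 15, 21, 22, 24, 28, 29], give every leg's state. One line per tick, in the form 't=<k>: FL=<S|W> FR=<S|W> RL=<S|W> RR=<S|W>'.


t=9: FL=S FR=W RL=S RR=W
t=12: FL=S FR=W RL=W RR=S
t=15: FL=S FR=S RL=W RR=S
t=21: FL=W FR=S RL=S RR=W
t=22: FL=S FR=S RL=S RR=W
t=24: FL=S FR=W RL=S RR=W
t=28: FL=S FR=W RL=W RR=S
t=29: FL=S FR=W RL=W RR=S

t=9: phase=(3,11,7,15) vs β=10 → FL=S FR=W RL=S RR=W
t=12: phase=(6,14,10,2) vs β=10 → FL=S FR=W RL=W RR=S
t=15: phase=(9,1,13,5) vs β=10 → FL=S FR=S RL=W RR=S
t=21: phase=(15,7,3,11) vs β=10 → FL=W FR=S RL=S RR=W
t=22: phase=(0,8,4,12) vs β=10 → FL=S FR=S RL=S RR=W
t=24: phase=(2,10,6,14) vs β=10 → FL=S FR=W RL=S RR=W
t=28: phase=(6,14,10,2) vs β=10 → FL=S FR=W RL=W RR=S
t=29: phase=(7,15,11,3) vs β=10 → FL=S FR=W RL=W RR=S


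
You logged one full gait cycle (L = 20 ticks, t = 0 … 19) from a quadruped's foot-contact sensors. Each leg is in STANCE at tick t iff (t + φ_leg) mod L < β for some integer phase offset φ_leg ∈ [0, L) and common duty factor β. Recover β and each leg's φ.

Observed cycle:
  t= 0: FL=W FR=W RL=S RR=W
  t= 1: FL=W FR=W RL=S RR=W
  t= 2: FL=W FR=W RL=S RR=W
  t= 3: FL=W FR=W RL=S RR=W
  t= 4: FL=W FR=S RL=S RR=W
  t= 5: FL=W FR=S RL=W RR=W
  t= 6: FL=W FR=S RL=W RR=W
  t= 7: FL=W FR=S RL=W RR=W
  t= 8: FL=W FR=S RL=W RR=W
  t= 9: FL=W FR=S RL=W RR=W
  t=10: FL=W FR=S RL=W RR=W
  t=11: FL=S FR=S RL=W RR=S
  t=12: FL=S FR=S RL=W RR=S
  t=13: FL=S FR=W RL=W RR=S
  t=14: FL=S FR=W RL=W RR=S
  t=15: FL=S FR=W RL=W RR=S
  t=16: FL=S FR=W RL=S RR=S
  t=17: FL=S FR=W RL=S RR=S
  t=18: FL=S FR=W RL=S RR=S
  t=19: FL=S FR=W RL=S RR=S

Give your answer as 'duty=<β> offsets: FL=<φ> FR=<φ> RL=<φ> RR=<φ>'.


duty=9 offsets: FL=9 FR=16 RL=4 RR=9

duty β = stance ticks per leg = 9
FL: stance ticks = 9; W→S at t=11 → φ=9
FR: stance ticks = 9; W→S at t=4 → φ=16
RL: stance ticks = 9; W→S at t=16 → φ=4
RR: stance ticks = 9; W→S at t=11 → φ=9


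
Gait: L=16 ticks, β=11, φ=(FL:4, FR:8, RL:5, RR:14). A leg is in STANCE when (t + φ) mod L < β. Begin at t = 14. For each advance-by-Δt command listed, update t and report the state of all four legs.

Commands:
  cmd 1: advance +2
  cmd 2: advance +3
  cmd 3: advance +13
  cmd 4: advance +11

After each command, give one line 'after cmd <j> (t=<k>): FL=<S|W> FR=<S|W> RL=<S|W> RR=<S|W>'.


start t=14: FL=S FR=S RL=S RR=W
cmd 1: advance +2 → t=16, phase=(4,8,5,14) → FL=S FR=S RL=S RR=W
cmd 2: advance +3 → t=19, phase=(7,11,8,1) → FL=S FR=W RL=S RR=S
cmd 3: advance +13 → t=32, phase=(4,8,5,14) → FL=S FR=S RL=S RR=W
cmd 4: advance +11 → t=43, phase=(15,3,0,9) → FL=W FR=S RL=S RR=S

after cmd 1 (t=16): FL=S FR=S RL=S RR=W
after cmd 2 (t=19): FL=S FR=W RL=S RR=S
after cmd 3 (t=32): FL=S FR=S RL=S RR=W
after cmd 4 (t=43): FL=W FR=S RL=S RR=S


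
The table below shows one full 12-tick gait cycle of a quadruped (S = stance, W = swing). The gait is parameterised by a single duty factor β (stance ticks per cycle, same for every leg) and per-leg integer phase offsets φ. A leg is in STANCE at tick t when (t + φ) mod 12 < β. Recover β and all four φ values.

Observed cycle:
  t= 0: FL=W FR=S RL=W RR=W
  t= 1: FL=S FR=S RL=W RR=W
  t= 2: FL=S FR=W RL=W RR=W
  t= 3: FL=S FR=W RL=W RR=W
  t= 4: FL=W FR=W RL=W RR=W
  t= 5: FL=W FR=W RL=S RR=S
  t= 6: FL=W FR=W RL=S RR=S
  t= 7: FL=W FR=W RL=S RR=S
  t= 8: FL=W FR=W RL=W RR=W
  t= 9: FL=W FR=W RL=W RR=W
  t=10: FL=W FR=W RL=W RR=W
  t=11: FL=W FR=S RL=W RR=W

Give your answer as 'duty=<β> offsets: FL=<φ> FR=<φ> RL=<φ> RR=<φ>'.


duty β = stance ticks per leg = 3
FL: stance ticks = 3; W→S at t=1 → φ=11
FR: stance ticks = 3; W→S at t=11 → φ=1
RL: stance ticks = 3; W→S at t=5 → φ=7
RR: stance ticks = 3; W→S at t=5 → φ=7

duty=3 offsets: FL=11 FR=1 RL=7 RR=7


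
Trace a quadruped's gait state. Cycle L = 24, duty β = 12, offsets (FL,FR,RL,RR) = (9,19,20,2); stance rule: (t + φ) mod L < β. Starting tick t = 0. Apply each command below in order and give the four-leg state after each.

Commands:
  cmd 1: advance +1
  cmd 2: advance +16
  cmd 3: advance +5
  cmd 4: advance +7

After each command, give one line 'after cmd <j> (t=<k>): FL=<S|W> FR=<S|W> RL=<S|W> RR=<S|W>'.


after cmd 1 (t=1): FL=S FR=W RL=W RR=S
after cmd 2 (t=17): FL=S FR=W RL=W RR=W
after cmd 3 (t=22): FL=S FR=W RL=W RR=S
after cmd 4 (t=29): FL=W FR=S RL=S RR=S

start t=0: FL=S FR=W RL=W RR=S
cmd 1: advance +1 → t=1, phase=(10,20,21,3) → FL=S FR=W RL=W RR=S
cmd 2: advance +16 → t=17, phase=(2,12,13,19) → FL=S FR=W RL=W RR=W
cmd 3: advance +5 → t=22, phase=(7,17,18,0) → FL=S FR=W RL=W RR=S
cmd 4: advance +7 → t=29, phase=(14,0,1,7) → FL=W FR=S RL=S RR=S


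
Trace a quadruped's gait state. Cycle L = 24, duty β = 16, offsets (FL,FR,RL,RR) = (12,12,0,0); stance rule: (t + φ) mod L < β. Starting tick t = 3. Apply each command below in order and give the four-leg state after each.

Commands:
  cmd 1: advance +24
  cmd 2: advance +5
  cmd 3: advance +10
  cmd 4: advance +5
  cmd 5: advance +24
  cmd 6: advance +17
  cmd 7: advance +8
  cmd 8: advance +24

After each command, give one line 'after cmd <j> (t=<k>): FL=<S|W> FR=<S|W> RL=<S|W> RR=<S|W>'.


start t=3: FL=S FR=S RL=S RR=S
cmd 1: advance +24 → t=27, phase=(15,15,3,3) → FL=S FR=S RL=S RR=S
cmd 2: advance +5 → t=32, phase=(20,20,8,8) → FL=W FR=W RL=S RR=S
cmd 3: advance +10 → t=42, phase=(6,6,18,18) → FL=S FR=S RL=W RR=W
cmd 4: advance +5 → t=47, phase=(11,11,23,23) → FL=S FR=S RL=W RR=W
cmd 5: advance +24 → t=71, phase=(11,11,23,23) → FL=S FR=S RL=W RR=W
cmd 6: advance +17 → t=88, phase=(4,4,16,16) → FL=S FR=S RL=W RR=W
cmd 7: advance +8 → t=96, phase=(12,12,0,0) → FL=S FR=S RL=S RR=S
cmd 8: advance +24 → t=120, phase=(12,12,0,0) → FL=S FR=S RL=S RR=S

after cmd 1 (t=27): FL=S FR=S RL=S RR=S
after cmd 2 (t=32): FL=W FR=W RL=S RR=S
after cmd 3 (t=42): FL=S FR=S RL=W RR=W
after cmd 4 (t=47): FL=S FR=S RL=W RR=W
after cmd 5 (t=71): FL=S FR=S RL=W RR=W
after cmd 6 (t=88): FL=S FR=S RL=W RR=W
after cmd 7 (t=96): FL=S FR=S RL=S RR=S
after cmd 8 (t=120): FL=S FR=S RL=S RR=S


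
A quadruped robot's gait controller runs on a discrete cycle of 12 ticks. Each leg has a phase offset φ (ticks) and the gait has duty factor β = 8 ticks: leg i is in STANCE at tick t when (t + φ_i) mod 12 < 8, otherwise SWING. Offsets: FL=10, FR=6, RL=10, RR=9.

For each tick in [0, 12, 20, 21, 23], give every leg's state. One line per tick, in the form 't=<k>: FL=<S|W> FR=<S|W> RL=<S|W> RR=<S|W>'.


t=0: FL=W FR=S RL=W RR=W
t=12: FL=W FR=S RL=W RR=W
t=20: FL=S FR=S RL=S RR=S
t=21: FL=S FR=S RL=S RR=S
t=23: FL=W FR=S RL=W RR=W

t=0: phase=(10,6,10,9) vs β=8 → FL=W FR=S RL=W RR=W
t=12: phase=(10,6,10,9) vs β=8 → FL=W FR=S RL=W RR=W
t=20: phase=(6,2,6,5) vs β=8 → FL=S FR=S RL=S RR=S
t=21: phase=(7,3,7,6) vs β=8 → FL=S FR=S RL=S RR=S
t=23: phase=(9,5,9,8) vs β=8 → FL=W FR=S RL=W RR=W


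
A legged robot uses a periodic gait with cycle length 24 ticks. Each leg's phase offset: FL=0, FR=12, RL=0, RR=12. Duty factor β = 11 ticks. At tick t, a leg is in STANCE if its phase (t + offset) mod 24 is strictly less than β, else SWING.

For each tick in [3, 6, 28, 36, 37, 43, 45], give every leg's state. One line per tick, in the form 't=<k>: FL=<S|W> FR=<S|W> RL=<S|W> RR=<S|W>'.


t=3: phase=(3,15,3,15) vs β=11 → FL=S FR=W RL=S RR=W
t=6: phase=(6,18,6,18) vs β=11 → FL=S FR=W RL=S RR=W
t=28: phase=(4,16,4,16) vs β=11 → FL=S FR=W RL=S RR=W
t=36: phase=(12,0,12,0) vs β=11 → FL=W FR=S RL=W RR=S
t=37: phase=(13,1,13,1) vs β=11 → FL=W FR=S RL=W RR=S
t=43: phase=(19,7,19,7) vs β=11 → FL=W FR=S RL=W RR=S
t=45: phase=(21,9,21,9) vs β=11 → FL=W FR=S RL=W RR=S

t=3: FL=S FR=W RL=S RR=W
t=6: FL=S FR=W RL=S RR=W
t=28: FL=S FR=W RL=S RR=W
t=36: FL=W FR=S RL=W RR=S
t=37: FL=W FR=S RL=W RR=S
t=43: FL=W FR=S RL=W RR=S
t=45: FL=W FR=S RL=W RR=S


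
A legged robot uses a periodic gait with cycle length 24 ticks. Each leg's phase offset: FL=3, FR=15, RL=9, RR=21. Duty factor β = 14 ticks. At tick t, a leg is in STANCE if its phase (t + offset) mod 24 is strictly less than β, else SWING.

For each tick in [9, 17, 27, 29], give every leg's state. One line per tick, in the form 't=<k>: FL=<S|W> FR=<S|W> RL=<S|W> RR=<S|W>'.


t=9: FL=S FR=S RL=W RR=S
t=17: FL=W FR=S RL=S RR=W
t=27: FL=S FR=W RL=S RR=S
t=29: FL=S FR=W RL=W RR=S

t=9: phase=(12,0,18,6) vs β=14 → FL=S FR=S RL=W RR=S
t=17: phase=(20,8,2,14) vs β=14 → FL=W FR=S RL=S RR=W
t=27: phase=(6,18,12,0) vs β=14 → FL=S FR=W RL=S RR=S
t=29: phase=(8,20,14,2) vs β=14 → FL=S FR=W RL=W RR=S


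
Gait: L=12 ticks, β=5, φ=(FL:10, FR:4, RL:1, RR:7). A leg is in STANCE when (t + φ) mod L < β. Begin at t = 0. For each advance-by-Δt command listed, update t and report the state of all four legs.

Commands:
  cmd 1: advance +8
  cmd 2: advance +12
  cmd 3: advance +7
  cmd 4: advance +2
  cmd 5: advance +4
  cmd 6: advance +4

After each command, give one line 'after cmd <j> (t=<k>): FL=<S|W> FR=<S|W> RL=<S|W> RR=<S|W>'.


start t=0: FL=W FR=S RL=S RR=W
cmd 1: advance +8 → t=8, phase=(6,0,9,3) → FL=W FR=S RL=W RR=S
cmd 2: advance +12 → t=20, phase=(6,0,9,3) → FL=W FR=S RL=W RR=S
cmd 3: advance +7 → t=27, phase=(1,7,4,10) → FL=S FR=W RL=S RR=W
cmd 4: advance +2 → t=29, phase=(3,9,6,0) → FL=S FR=W RL=W RR=S
cmd 5: advance +4 → t=33, phase=(7,1,10,4) → FL=W FR=S RL=W RR=S
cmd 6: advance +4 → t=37, phase=(11,5,2,8) → FL=W FR=W RL=S RR=W

after cmd 1 (t=8): FL=W FR=S RL=W RR=S
after cmd 2 (t=20): FL=W FR=S RL=W RR=S
after cmd 3 (t=27): FL=S FR=W RL=S RR=W
after cmd 4 (t=29): FL=S FR=W RL=W RR=S
after cmd 5 (t=33): FL=W FR=S RL=W RR=S
after cmd 6 (t=37): FL=W FR=W RL=S RR=W


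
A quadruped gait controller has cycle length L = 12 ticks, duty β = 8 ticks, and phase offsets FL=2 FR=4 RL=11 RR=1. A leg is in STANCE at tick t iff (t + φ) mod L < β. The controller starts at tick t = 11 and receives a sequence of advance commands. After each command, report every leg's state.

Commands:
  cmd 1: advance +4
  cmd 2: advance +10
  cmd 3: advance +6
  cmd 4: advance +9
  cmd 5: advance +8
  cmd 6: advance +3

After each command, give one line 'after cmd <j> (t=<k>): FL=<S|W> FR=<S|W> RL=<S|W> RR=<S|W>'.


start t=11: FL=S FR=S RL=W RR=S
cmd 1: advance +4 → t=15, phase=(5,7,2,4) → FL=S FR=S RL=S RR=S
cmd 2: advance +10 → t=25, phase=(3,5,0,2) → FL=S FR=S RL=S RR=S
cmd 3: advance +6 → t=31, phase=(9,11,6,8) → FL=W FR=W RL=S RR=W
cmd 4: advance +9 → t=40, phase=(6,8,3,5) → FL=S FR=W RL=S RR=S
cmd 5: advance +8 → t=48, phase=(2,4,11,1) → FL=S FR=S RL=W RR=S
cmd 6: advance +3 → t=51, phase=(5,7,2,4) → FL=S FR=S RL=S RR=S

after cmd 1 (t=15): FL=S FR=S RL=S RR=S
after cmd 2 (t=25): FL=S FR=S RL=S RR=S
after cmd 3 (t=31): FL=W FR=W RL=S RR=W
after cmd 4 (t=40): FL=S FR=W RL=S RR=S
after cmd 5 (t=48): FL=S FR=S RL=W RR=S
after cmd 6 (t=51): FL=S FR=S RL=S RR=S


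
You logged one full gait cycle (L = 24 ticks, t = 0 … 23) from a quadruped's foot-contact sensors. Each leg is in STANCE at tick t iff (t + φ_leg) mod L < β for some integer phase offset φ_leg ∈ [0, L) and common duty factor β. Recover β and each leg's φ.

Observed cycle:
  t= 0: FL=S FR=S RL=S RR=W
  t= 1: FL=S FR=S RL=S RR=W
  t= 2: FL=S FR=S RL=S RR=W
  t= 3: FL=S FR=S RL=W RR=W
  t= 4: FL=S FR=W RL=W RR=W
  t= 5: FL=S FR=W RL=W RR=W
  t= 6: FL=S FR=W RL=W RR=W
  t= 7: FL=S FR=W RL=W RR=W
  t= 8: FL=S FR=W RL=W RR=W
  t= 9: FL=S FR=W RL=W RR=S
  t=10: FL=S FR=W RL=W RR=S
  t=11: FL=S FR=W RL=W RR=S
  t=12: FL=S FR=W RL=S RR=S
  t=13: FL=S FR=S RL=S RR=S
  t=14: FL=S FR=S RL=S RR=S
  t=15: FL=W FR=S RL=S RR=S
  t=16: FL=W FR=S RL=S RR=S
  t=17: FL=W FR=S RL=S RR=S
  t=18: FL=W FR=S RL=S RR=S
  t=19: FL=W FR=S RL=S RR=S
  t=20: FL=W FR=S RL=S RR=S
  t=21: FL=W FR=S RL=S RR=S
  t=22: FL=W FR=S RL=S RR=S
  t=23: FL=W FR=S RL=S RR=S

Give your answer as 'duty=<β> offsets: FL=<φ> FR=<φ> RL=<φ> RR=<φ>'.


duty=15 offsets: FL=0 FR=11 RL=12 RR=15

duty β = stance ticks per leg = 15
FL: stance ticks = 15; W→S at t=0 → φ=0
FR: stance ticks = 15; W→S at t=13 → φ=11
RL: stance ticks = 15; W→S at t=12 → φ=12
RR: stance ticks = 15; W→S at t=9 → φ=15


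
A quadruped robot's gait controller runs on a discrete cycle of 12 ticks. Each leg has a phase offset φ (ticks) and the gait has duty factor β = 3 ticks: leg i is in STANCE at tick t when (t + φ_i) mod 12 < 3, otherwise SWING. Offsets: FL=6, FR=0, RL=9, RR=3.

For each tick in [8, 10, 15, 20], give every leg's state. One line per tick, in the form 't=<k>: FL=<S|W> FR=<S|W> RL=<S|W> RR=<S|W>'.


t=8: FL=S FR=W RL=W RR=W
t=10: FL=W FR=W RL=W RR=S
t=15: FL=W FR=W RL=S RR=W
t=20: FL=S FR=W RL=W RR=W

t=8: phase=(2,8,5,11) vs β=3 → FL=S FR=W RL=W RR=W
t=10: phase=(4,10,7,1) vs β=3 → FL=W FR=W RL=W RR=S
t=15: phase=(9,3,0,6) vs β=3 → FL=W FR=W RL=S RR=W
t=20: phase=(2,8,5,11) vs β=3 → FL=S FR=W RL=W RR=W


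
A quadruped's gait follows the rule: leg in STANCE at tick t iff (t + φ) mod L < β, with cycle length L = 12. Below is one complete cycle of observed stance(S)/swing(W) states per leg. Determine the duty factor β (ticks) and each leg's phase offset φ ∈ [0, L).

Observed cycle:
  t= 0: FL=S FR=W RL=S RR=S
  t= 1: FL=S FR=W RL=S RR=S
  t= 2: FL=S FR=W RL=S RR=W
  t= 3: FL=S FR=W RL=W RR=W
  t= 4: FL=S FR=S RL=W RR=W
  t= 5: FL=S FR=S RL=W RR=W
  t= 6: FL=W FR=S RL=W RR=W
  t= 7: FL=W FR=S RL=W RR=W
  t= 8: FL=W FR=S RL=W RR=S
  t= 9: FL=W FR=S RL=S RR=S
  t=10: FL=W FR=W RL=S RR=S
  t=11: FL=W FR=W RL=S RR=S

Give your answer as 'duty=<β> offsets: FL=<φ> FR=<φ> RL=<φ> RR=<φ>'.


duty=6 offsets: FL=0 FR=8 RL=3 RR=4

duty β = stance ticks per leg = 6
FL: stance ticks = 6; W→S at t=0 → φ=0
FR: stance ticks = 6; W→S at t=4 → φ=8
RL: stance ticks = 6; W→S at t=9 → φ=3
RR: stance ticks = 6; W→S at t=8 → φ=4


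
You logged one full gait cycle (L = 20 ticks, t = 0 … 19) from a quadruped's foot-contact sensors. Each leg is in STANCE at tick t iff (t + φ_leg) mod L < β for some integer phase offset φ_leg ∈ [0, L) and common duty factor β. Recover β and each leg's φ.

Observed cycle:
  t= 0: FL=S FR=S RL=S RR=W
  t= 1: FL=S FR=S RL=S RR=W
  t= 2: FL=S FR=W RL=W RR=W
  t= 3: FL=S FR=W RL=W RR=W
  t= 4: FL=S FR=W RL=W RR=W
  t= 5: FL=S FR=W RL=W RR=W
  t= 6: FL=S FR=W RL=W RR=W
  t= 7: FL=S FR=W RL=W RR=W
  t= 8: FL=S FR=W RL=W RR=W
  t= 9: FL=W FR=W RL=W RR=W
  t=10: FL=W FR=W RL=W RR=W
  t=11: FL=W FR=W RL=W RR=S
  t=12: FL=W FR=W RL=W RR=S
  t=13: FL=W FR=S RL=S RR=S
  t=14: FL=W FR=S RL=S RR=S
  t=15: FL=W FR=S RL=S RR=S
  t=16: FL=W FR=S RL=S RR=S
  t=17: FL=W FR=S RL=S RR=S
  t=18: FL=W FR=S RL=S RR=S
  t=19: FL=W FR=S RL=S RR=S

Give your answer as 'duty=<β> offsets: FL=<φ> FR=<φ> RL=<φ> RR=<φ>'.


duty β = stance ticks per leg = 9
FL: stance ticks = 9; W→S at t=0 → φ=0
FR: stance ticks = 9; W→S at t=13 → φ=7
RL: stance ticks = 9; W→S at t=13 → φ=7
RR: stance ticks = 9; W→S at t=11 → φ=9

duty=9 offsets: FL=0 FR=7 RL=7 RR=9


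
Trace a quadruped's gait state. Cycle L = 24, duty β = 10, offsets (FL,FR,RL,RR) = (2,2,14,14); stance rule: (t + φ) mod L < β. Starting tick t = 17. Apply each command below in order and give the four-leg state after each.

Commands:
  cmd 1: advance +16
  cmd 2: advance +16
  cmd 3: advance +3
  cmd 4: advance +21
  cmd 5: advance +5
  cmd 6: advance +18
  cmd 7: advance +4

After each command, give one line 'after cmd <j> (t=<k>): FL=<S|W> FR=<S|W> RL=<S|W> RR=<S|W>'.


after cmd 1 (t=33): FL=W FR=W RL=W RR=W
after cmd 2 (t=49): FL=S FR=S RL=W RR=W
after cmd 3 (t=52): FL=S FR=S RL=W RR=W
after cmd 4 (t=73): FL=S FR=S RL=W RR=W
after cmd 5 (t=78): FL=S FR=S RL=W RR=W
after cmd 6 (t=96): FL=S FR=S RL=W RR=W
after cmd 7 (t=100): FL=S FR=S RL=W RR=W

start t=17: FL=W FR=W RL=S RR=S
cmd 1: advance +16 → t=33, phase=(11,11,23,23) → FL=W FR=W RL=W RR=W
cmd 2: advance +16 → t=49, phase=(3,3,15,15) → FL=S FR=S RL=W RR=W
cmd 3: advance +3 → t=52, phase=(6,6,18,18) → FL=S FR=S RL=W RR=W
cmd 4: advance +21 → t=73, phase=(3,3,15,15) → FL=S FR=S RL=W RR=W
cmd 5: advance +5 → t=78, phase=(8,8,20,20) → FL=S FR=S RL=W RR=W
cmd 6: advance +18 → t=96, phase=(2,2,14,14) → FL=S FR=S RL=W RR=W
cmd 7: advance +4 → t=100, phase=(6,6,18,18) → FL=S FR=S RL=W RR=W


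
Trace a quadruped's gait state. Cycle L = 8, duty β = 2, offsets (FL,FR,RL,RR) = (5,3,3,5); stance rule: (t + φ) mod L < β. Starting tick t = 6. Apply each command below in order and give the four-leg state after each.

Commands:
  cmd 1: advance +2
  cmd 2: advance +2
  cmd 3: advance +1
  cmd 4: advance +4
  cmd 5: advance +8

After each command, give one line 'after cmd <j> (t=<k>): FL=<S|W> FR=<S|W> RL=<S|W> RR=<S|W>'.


start t=6: FL=W FR=S RL=S RR=W
cmd 1: advance +2 → t=8, phase=(5,3,3,5) → FL=W FR=W RL=W RR=W
cmd 2: advance +2 → t=10, phase=(7,5,5,7) → FL=W FR=W RL=W RR=W
cmd 3: advance +1 → t=11, phase=(0,6,6,0) → FL=S FR=W RL=W RR=S
cmd 4: advance +4 → t=15, phase=(4,2,2,4) → FL=W FR=W RL=W RR=W
cmd 5: advance +8 → t=23, phase=(4,2,2,4) → FL=W FR=W RL=W RR=W

after cmd 1 (t=8): FL=W FR=W RL=W RR=W
after cmd 2 (t=10): FL=W FR=W RL=W RR=W
after cmd 3 (t=11): FL=S FR=W RL=W RR=S
after cmd 4 (t=15): FL=W FR=W RL=W RR=W
after cmd 5 (t=23): FL=W FR=W RL=W RR=W


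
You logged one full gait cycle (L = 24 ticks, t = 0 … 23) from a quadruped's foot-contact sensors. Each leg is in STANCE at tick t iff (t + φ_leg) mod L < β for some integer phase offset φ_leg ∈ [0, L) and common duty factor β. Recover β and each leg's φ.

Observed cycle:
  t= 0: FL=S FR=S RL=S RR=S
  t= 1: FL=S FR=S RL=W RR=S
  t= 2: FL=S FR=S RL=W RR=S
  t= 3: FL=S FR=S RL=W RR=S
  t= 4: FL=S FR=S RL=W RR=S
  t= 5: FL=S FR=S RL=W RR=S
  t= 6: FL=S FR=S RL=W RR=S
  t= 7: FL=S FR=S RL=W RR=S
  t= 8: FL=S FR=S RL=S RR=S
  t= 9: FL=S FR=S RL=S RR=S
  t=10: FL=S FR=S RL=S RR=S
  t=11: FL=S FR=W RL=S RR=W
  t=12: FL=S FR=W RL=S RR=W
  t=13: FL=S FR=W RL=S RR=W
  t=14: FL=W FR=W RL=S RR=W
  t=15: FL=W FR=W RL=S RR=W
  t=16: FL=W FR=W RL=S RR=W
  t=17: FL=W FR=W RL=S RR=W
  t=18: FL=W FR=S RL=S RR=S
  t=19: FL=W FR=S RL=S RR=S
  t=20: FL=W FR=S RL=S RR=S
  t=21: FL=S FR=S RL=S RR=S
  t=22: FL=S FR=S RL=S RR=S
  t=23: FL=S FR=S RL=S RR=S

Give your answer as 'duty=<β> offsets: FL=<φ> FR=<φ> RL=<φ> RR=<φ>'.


duty β = stance ticks per leg = 17
FL: stance ticks = 17; W→S at t=21 → φ=3
FR: stance ticks = 17; W→S at t=18 → φ=6
RL: stance ticks = 17; W→S at t=8 → φ=16
RR: stance ticks = 17; W→S at t=18 → φ=6

duty=17 offsets: FL=3 FR=6 RL=16 RR=6


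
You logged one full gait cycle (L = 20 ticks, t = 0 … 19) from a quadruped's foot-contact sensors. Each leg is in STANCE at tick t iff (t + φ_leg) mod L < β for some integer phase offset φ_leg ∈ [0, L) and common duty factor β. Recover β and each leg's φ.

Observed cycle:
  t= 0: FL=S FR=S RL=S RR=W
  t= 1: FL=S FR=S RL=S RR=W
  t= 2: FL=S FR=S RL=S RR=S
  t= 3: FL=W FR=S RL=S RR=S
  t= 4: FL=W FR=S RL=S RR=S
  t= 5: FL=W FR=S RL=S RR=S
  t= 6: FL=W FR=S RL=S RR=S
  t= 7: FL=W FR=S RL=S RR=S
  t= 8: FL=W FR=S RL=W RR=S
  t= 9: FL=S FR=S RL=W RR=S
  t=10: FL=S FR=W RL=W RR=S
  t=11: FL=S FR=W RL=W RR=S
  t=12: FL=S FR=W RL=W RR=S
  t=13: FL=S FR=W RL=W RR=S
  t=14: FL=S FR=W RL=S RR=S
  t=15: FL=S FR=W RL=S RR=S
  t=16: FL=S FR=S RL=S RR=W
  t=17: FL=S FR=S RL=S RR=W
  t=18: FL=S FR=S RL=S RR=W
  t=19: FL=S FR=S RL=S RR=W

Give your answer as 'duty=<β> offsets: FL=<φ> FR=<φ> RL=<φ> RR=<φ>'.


duty=14 offsets: FL=11 FR=4 RL=6 RR=18

duty β = stance ticks per leg = 14
FL: stance ticks = 14; W→S at t=9 → φ=11
FR: stance ticks = 14; W→S at t=16 → φ=4
RL: stance ticks = 14; W→S at t=14 → φ=6
RR: stance ticks = 14; W→S at t=2 → φ=18


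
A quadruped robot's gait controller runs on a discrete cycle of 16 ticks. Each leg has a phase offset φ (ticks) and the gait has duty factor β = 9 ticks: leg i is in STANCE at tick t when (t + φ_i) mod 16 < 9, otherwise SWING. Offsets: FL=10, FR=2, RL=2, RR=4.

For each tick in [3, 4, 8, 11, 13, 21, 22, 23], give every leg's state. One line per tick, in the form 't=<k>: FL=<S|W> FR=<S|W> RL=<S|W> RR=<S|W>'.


t=3: phase=(13,5,5,7) vs β=9 → FL=W FR=S RL=S RR=S
t=4: phase=(14,6,6,8) vs β=9 → FL=W FR=S RL=S RR=S
t=8: phase=(2,10,10,12) vs β=9 → FL=S FR=W RL=W RR=W
t=11: phase=(5,13,13,15) vs β=9 → FL=S FR=W RL=W RR=W
t=13: phase=(7,15,15,1) vs β=9 → FL=S FR=W RL=W RR=S
t=21: phase=(15,7,7,9) vs β=9 → FL=W FR=S RL=S RR=W
t=22: phase=(0,8,8,10) vs β=9 → FL=S FR=S RL=S RR=W
t=23: phase=(1,9,9,11) vs β=9 → FL=S FR=W RL=W RR=W

t=3: FL=W FR=S RL=S RR=S
t=4: FL=W FR=S RL=S RR=S
t=8: FL=S FR=W RL=W RR=W
t=11: FL=S FR=W RL=W RR=W
t=13: FL=S FR=W RL=W RR=S
t=21: FL=W FR=S RL=S RR=W
t=22: FL=S FR=S RL=S RR=W
t=23: FL=S FR=W RL=W RR=W


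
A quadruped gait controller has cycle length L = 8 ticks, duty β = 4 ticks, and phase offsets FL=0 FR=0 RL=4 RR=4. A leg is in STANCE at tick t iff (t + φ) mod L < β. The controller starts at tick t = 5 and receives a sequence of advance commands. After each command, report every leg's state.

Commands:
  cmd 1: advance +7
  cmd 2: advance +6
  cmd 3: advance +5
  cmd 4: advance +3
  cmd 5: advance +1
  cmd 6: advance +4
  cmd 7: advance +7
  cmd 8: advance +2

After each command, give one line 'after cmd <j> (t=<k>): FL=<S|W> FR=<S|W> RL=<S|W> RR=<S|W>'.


after cmd 1 (t=12): FL=W FR=W RL=S RR=S
after cmd 2 (t=18): FL=S FR=S RL=W RR=W
after cmd 3 (t=23): FL=W FR=W RL=S RR=S
after cmd 4 (t=26): FL=S FR=S RL=W RR=W
after cmd 5 (t=27): FL=S FR=S RL=W RR=W
after cmd 6 (t=31): FL=W FR=W RL=S RR=S
after cmd 7 (t=38): FL=W FR=W RL=S RR=S
after cmd 8 (t=40): FL=S FR=S RL=W RR=W

start t=5: FL=W FR=W RL=S RR=S
cmd 1: advance +7 → t=12, phase=(4,4,0,0) → FL=W FR=W RL=S RR=S
cmd 2: advance +6 → t=18, phase=(2,2,6,6) → FL=S FR=S RL=W RR=W
cmd 3: advance +5 → t=23, phase=(7,7,3,3) → FL=W FR=W RL=S RR=S
cmd 4: advance +3 → t=26, phase=(2,2,6,6) → FL=S FR=S RL=W RR=W
cmd 5: advance +1 → t=27, phase=(3,3,7,7) → FL=S FR=S RL=W RR=W
cmd 6: advance +4 → t=31, phase=(7,7,3,3) → FL=W FR=W RL=S RR=S
cmd 7: advance +7 → t=38, phase=(6,6,2,2) → FL=W FR=W RL=S RR=S
cmd 8: advance +2 → t=40, phase=(0,0,4,4) → FL=S FR=S RL=W RR=W


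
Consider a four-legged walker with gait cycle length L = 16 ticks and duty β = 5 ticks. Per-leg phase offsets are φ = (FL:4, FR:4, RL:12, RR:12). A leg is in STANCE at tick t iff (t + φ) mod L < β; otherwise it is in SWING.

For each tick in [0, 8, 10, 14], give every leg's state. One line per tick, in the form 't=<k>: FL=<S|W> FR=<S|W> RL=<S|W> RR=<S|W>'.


t=0: FL=S FR=S RL=W RR=W
t=8: FL=W FR=W RL=S RR=S
t=10: FL=W FR=W RL=W RR=W
t=14: FL=S FR=S RL=W RR=W

t=0: phase=(4,4,12,12) vs β=5 → FL=S FR=S RL=W RR=W
t=8: phase=(12,12,4,4) vs β=5 → FL=W FR=W RL=S RR=S
t=10: phase=(14,14,6,6) vs β=5 → FL=W FR=W RL=W RR=W
t=14: phase=(2,2,10,10) vs β=5 → FL=S FR=S RL=W RR=W


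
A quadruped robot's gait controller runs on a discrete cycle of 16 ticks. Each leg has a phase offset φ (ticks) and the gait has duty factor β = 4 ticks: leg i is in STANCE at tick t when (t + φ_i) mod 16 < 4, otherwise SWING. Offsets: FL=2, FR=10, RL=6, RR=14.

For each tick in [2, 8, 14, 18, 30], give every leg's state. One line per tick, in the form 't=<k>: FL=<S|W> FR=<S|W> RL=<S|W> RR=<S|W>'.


t=2: phase=(4,12,8,0) vs β=4 → FL=W FR=W RL=W RR=S
t=8: phase=(10,2,14,6) vs β=4 → FL=W FR=S RL=W RR=W
t=14: phase=(0,8,4,12) vs β=4 → FL=S FR=W RL=W RR=W
t=18: phase=(4,12,8,0) vs β=4 → FL=W FR=W RL=W RR=S
t=30: phase=(0,8,4,12) vs β=4 → FL=S FR=W RL=W RR=W

t=2: FL=W FR=W RL=W RR=S
t=8: FL=W FR=S RL=W RR=W
t=14: FL=S FR=W RL=W RR=W
t=18: FL=W FR=W RL=W RR=S
t=30: FL=S FR=W RL=W RR=W


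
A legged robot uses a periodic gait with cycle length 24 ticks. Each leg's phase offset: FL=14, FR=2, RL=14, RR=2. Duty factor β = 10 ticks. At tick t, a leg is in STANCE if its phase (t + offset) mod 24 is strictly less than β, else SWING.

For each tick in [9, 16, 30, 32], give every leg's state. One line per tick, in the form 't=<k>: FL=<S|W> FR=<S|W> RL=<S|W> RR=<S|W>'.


t=9: FL=W FR=W RL=W RR=W
t=16: FL=S FR=W RL=S RR=W
t=30: FL=W FR=S RL=W RR=S
t=32: FL=W FR=W RL=W RR=W

t=9: phase=(23,11,23,11) vs β=10 → FL=W FR=W RL=W RR=W
t=16: phase=(6,18,6,18) vs β=10 → FL=S FR=W RL=S RR=W
t=30: phase=(20,8,20,8) vs β=10 → FL=W FR=S RL=W RR=S
t=32: phase=(22,10,22,10) vs β=10 → FL=W FR=W RL=W RR=W


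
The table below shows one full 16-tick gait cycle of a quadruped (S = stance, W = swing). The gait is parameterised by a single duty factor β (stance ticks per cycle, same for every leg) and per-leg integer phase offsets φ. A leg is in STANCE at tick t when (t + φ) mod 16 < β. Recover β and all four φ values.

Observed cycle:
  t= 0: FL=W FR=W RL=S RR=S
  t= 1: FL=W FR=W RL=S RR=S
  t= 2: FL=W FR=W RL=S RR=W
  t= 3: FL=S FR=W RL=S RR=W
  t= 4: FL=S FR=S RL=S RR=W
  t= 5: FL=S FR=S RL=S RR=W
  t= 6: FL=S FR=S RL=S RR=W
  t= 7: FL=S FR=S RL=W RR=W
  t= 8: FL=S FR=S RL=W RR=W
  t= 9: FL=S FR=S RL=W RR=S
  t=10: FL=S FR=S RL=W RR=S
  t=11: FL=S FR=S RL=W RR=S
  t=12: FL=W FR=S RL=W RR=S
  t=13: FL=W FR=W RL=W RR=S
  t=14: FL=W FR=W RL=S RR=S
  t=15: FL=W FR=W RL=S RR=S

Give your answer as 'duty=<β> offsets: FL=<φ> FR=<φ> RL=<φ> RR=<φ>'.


duty β = stance ticks per leg = 9
FL: stance ticks = 9; W→S at t=3 → φ=13
FR: stance ticks = 9; W→S at t=4 → φ=12
RL: stance ticks = 9; W→S at t=14 → φ=2
RR: stance ticks = 9; W→S at t=9 → φ=7

duty=9 offsets: FL=13 FR=12 RL=2 RR=7


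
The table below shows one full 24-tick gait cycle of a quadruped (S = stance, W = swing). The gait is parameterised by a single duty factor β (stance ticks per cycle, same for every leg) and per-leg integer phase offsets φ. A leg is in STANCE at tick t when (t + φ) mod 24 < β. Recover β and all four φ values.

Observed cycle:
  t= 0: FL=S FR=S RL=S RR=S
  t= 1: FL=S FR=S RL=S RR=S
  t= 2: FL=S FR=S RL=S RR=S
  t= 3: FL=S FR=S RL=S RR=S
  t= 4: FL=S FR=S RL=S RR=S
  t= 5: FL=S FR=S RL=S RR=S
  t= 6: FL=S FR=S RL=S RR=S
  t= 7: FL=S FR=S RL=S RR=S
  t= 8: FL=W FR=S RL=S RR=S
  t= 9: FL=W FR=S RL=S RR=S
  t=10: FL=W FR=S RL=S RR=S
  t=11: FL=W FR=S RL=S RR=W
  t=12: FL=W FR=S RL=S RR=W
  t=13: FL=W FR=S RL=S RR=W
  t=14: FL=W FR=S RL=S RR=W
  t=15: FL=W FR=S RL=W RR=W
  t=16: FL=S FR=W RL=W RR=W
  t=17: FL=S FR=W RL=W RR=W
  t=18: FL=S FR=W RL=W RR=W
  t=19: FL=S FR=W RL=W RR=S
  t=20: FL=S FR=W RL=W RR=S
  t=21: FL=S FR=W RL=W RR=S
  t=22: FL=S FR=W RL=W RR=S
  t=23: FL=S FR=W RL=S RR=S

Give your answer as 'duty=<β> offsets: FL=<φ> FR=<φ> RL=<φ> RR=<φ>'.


duty=16 offsets: FL=8 FR=0 RL=1 RR=5

duty β = stance ticks per leg = 16
FL: stance ticks = 16; W→S at t=16 → φ=8
FR: stance ticks = 16; W→S at t=0 → φ=0
RL: stance ticks = 16; W→S at t=23 → φ=1
RR: stance ticks = 16; W→S at t=19 → φ=5


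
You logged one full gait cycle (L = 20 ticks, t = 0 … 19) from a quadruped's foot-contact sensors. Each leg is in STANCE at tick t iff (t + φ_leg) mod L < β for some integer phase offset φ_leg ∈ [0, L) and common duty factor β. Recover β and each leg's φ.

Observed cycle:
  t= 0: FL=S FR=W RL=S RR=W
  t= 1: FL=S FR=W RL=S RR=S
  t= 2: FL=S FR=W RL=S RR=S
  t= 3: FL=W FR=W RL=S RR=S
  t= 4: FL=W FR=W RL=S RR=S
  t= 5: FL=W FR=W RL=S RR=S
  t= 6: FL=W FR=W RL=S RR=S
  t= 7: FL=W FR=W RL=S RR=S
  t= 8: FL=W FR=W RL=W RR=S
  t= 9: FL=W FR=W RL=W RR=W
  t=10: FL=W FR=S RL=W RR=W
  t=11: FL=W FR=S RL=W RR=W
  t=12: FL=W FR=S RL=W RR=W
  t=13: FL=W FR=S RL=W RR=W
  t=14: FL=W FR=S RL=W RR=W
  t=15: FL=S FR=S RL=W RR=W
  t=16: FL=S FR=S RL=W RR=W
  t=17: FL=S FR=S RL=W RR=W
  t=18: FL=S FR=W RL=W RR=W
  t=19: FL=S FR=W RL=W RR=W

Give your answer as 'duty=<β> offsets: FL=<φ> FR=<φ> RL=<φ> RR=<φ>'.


duty=8 offsets: FL=5 FR=10 RL=0 RR=19

duty β = stance ticks per leg = 8
FL: stance ticks = 8; W→S at t=15 → φ=5
FR: stance ticks = 8; W→S at t=10 → φ=10
RL: stance ticks = 8; W→S at t=0 → φ=0
RR: stance ticks = 8; W→S at t=1 → φ=19
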